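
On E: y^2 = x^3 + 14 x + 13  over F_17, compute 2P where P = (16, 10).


Doubling: s = (3 x1^2 + a) / (2 y1)
s = (3*16^2 + 14) / (2*10) mod 17 = 0
x3 = s^2 - 2 x1 mod 17 = 0^2 - 2*16 = 2
y3 = s (x1 - x3) - y1 mod 17 = 0 * (16 - 2) - 10 = 7

2P = (2, 7)


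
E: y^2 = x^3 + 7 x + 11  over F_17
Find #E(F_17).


For each x in F_17, count y with y^2 = x^3 + 7 x + 11 mod 17:
  x = 1: RHS = 2, y in [6, 11]  -> 2 point(s)
  x = 2: RHS = 16, y in [4, 13]  -> 2 point(s)
  x = 3: RHS = 8, y in [5, 12]  -> 2 point(s)
  x = 4: RHS = 1, y in [1, 16]  -> 2 point(s)
  x = 5: RHS = 1, y in [1, 16]  -> 2 point(s)
  x = 8: RHS = 1, y in [1, 16]  -> 2 point(s)
  x = 9: RHS = 4, y in [2, 15]  -> 2 point(s)
  x = 11: RHS = 8, y in [5, 12]  -> 2 point(s)
  x = 12: RHS = 4, y in [2, 15]  -> 2 point(s)
  x = 13: RHS = 4, y in [2, 15]  -> 2 point(s)
Affine points: 20. Add the point at infinity: total = 21.

#E(F_17) = 21


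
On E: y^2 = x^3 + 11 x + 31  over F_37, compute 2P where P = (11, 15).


Doubling: s = (3 x1^2 + a) / (2 y1)
s = (3*11^2 + 11) / (2*15) mod 37 = 10
x3 = s^2 - 2 x1 mod 37 = 10^2 - 2*11 = 4
y3 = s (x1 - x3) - y1 mod 37 = 10 * (11 - 4) - 15 = 18

2P = (4, 18)


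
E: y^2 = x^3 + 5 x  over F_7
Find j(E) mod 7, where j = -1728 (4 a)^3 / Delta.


Delta = -16(4 a^3 + 27 b^2) mod 7 = 1
-1728 * (4 a)^3 = -1728 * (4*5)^3 mod 7 = 6
j = 6 * 1^(-1) mod 7 = 6

j = 6 (mod 7)


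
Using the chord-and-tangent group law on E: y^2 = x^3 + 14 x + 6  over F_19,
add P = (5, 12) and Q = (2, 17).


P != Q, so use the chord formula.
s = (y2 - y1) / (x2 - x1) = (5) / (16) mod 19 = 11
x3 = s^2 - x1 - x2 mod 19 = 11^2 - 5 - 2 = 0
y3 = s (x1 - x3) - y1 mod 19 = 11 * (5 - 0) - 12 = 5

P + Q = (0, 5)


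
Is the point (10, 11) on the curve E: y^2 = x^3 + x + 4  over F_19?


Check whether y^2 = x^3 + 1 x + 4 (mod 19) for (x, y) = (10, 11).
LHS: y^2 = 11^2 mod 19 = 7
RHS: x^3 + 1 x + 4 = 10^3 + 1*10 + 4 mod 19 = 7
LHS = RHS

Yes, on the curve


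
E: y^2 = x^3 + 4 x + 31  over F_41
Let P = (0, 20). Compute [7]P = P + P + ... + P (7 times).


k = 7 = 111_2 (binary, LSB first: 111)
Double-and-add from P = (0, 20):
  bit 0 = 1: acc = O + (0, 20) = (0, 20)
  bit 1 = 1: acc = (0, 20) + (16, 3) = (17, 16)
  bit 2 = 1: acc = (17, 16) + (32, 2) = (10, 13)

7P = (10, 13)


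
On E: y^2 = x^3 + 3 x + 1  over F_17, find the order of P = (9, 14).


Compute successive multiples of P until we hit O:
  1P = (9, 14)
  2P = (14, 4)
  3P = (15, 15)
  4P = (2, 7)
  5P = (7, 5)
  6P = (0, 1)
  7P = (4, 14)
  8P = (4, 3)
  ... (continuing to 15P)
  15P = O

ord(P) = 15


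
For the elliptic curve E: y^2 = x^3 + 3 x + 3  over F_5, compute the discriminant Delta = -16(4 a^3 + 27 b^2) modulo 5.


4 a^3 + 27 b^2 = 4*3^3 + 27*3^2 = 108 + 243 = 351
Delta = -16 * (351) = -5616
Delta mod 5 = 4

Delta = 4 (mod 5)


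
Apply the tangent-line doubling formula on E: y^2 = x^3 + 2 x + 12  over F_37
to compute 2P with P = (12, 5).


Doubling: s = (3 x1^2 + a) / (2 y1)
s = (3*12^2 + 2) / (2*5) mod 37 = 36
x3 = s^2 - 2 x1 mod 37 = 36^2 - 2*12 = 14
y3 = s (x1 - x3) - y1 mod 37 = 36 * (12 - 14) - 5 = 34

2P = (14, 34)


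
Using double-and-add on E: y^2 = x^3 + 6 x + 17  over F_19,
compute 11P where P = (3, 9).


k = 11 = 1011_2 (binary, LSB first: 1101)
Double-and-add from P = (3, 9):
  bit 0 = 1: acc = O + (3, 9) = (3, 9)
  bit 1 = 1: acc = (3, 9) + (0, 6) = (17, 15)
  bit 2 = 0: acc unchanged = (17, 15)
  bit 3 = 1: acc = (17, 15) + (1, 9) = (5, 18)

11P = (5, 18)


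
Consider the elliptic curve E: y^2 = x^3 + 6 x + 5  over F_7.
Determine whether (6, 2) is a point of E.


Check whether y^2 = x^3 + 6 x + 5 (mod 7) for (x, y) = (6, 2).
LHS: y^2 = 2^2 mod 7 = 4
RHS: x^3 + 6 x + 5 = 6^3 + 6*6 + 5 mod 7 = 5
LHS != RHS

No, not on the curve


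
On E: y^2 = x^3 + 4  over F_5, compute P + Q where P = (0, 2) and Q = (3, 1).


P != Q, so use the chord formula.
s = (y2 - y1) / (x2 - x1) = (4) / (3) mod 5 = 3
x3 = s^2 - x1 - x2 mod 5 = 3^2 - 0 - 3 = 1
y3 = s (x1 - x3) - y1 mod 5 = 3 * (0 - 1) - 2 = 0

P + Q = (1, 0)


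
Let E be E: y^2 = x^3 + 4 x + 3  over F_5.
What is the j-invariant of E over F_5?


Delta = -16(4 a^3 + 27 b^2) mod 5 = 1
-1728 * (4 a)^3 = -1728 * (4*4)^3 mod 5 = 2
j = 2 * 1^(-1) mod 5 = 2

j = 2 (mod 5)


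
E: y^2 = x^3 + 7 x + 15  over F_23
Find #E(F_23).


For each x in F_23, count y with y^2 = x^3 + 7 x + 15 mod 23:
  x = 1: RHS = 0, y in [0]  -> 1 point(s)
  x = 7: RHS = 16, y in [4, 19]  -> 2 point(s)
  x = 8: RHS = 8, y in [10, 13]  -> 2 point(s)
  x = 9: RHS = 2, y in [5, 18]  -> 2 point(s)
  x = 10: RHS = 4, y in [2, 21]  -> 2 point(s)
  x = 13: RHS = 3, y in [7, 16]  -> 2 point(s)
  x = 18: RHS = 16, y in [4, 19]  -> 2 point(s)
  x = 20: RHS = 13, y in [6, 17]  -> 2 point(s)
  x = 21: RHS = 16, y in [4, 19]  -> 2 point(s)
Affine points: 17. Add the point at infinity: total = 18.

#E(F_23) = 18


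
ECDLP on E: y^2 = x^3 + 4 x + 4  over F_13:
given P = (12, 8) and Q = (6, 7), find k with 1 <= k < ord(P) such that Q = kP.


Enumerate multiples of P until we hit Q = (6, 7):
  1P = (12, 8)
  2P = (6, 6)
  3P = (11, 1)
  4P = (0, 11)
  5P = (10, 11)
  6P = (3, 11)
  7P = (1, 10)
  8P = (1, 3)
  9P = (3, 2)
  10P = (10, 2)
  11P = (0, 2)
  12P = (11, 12)
  13P = (6, 7)
Match found at i = 13.

k = 13


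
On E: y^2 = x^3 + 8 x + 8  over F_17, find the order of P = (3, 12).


Compute successive multiples of P until we hit O:
  1P = (3, 12)
  2P = (2, 10)
  3P = (16, 13)
  4P = (14, 12)
  5P = (0, 5)
  6P = (10, 0)
  7P = (0, 12)
  8P = (14, 5)
  ... (continuing to 12P)
  12P = O

ord(P) = 12


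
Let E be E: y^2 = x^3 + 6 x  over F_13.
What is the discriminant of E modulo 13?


4 a^3 + 27 b^2 = 4*6^3 + 27*0^2 = 864 + 0 = 864
Delta = -16 * (864) = -13824
Delta mod 13 = 8

Delta = 8 (mod 13)


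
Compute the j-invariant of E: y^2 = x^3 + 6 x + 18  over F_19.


Delta = -16(4 a^3 + 27 b^2) mod 19 = 13
-1728 * (4 a)^3 = -1728 * (4*6)^3 mod 19 = 11
j = 11 * 13^(-1) mod 19 = 14

j = 14 (mod 19)


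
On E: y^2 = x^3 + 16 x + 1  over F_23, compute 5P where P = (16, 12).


k = 5 = 101_2 (binary, LSB first: 101)
Double-and-add from P = (16, 12):
  bit 0 = 1: acc = O + (16, 12) = (16, 12)
  bit 1 = 0: acc unchanged = (16, 12)
  bit 2 = 1: acc = (16, 12) + (12, 9) = (20, 8)

5P = (20, 8)


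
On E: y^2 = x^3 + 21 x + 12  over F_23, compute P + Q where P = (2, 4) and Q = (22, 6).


P != Q, so use the chord formula.
s = (y2 - y1) / (x2 - x1) = (2) / (20) mod 23 = 7
x3 = s^2 - x1 - x2 mod 23 = 7^2 - 2 - 22 = 2
y3 = s (x1 - x3) - y1 mod 23 = 7 * (2 - 2) - 4 = 19

P + Q = (2, 19)


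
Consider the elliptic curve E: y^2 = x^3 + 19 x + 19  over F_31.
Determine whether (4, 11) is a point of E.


Check whether y^2 = x^3 + 19 x + 19 (mod 31) for (x, y) = (4, 11).
LHS: y^2 = 11^2 mod 31 = 28
RHS: x^3 + 19 x + 19 = 4^3 + 19*4 + 19 mod 31 = 4
LHS != RHS

No, not on the curve


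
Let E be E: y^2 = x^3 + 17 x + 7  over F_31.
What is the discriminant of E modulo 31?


4 a^3 + 27 b^2 = 4*17^3 + 27*7^2 = 19652 + 1323 = 20975
Delta = -16 * (20975) = -335600
Delta mod 31 = 6

Delta = 6 (mod 31)


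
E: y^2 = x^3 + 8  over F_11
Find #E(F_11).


For each x in F_11, count y with y^2 = x^3 + 0 x + 8 mod 11:
  x = 1: RHS = 9, y in [3, 8]  -> 2 point(s)
  x = 2: RHS = 5, y in [4, 7]  -> 2 point(s)
  x = 5: RHS = 1, y in [1, 10]  -> 2 point(s)
  x = 6: RHS = 4, y in [2, 9]  -> 2 point(s)
  x = 8: RHS = 3, y in [5, 6]  -> 2 point(s)
  x = 9: RHS = 0, y in [0]  -> 1 point(s)
Affine points: 11. Add the point at infinity: total = 12.

#E(F_11) = 12


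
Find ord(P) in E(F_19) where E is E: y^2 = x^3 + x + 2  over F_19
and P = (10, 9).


Compute successive multiples of P until we hit O:
  1P = (10, 9)
  2P = (8, 16)
  3P = (18, 0)
  4P = (8, 3)
  5P = (10, 10)
  6P = O

ord(P) = 6


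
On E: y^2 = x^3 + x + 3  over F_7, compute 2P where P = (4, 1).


Doubling: s = (3 x1^2 + a) / (2 y1)
s = (3*4^2 + 1) / (2*1) mod 7 = 0
x3 = s^2 - 2 x1 mod 7 = 0^2 - 2*4 = 6
y3 = s (x1 - x3) - y1 mod 7 = 0 * (4 - 6) - 1 = 6

2P = (6, 6)


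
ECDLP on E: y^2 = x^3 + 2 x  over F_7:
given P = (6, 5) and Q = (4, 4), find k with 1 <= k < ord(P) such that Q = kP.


Enumerate multiples of P until we hit Q = (4, 4):
  1P = (6, 5)
  2P = (4, 3)
  3P = (5, 3)
  4P = (0, 0)
  5P = (5, 4)
  6P = (4, 4)
Match found at i = 6.

k = 6


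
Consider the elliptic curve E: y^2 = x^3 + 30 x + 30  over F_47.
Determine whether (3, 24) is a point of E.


Check whether y^2 = x^3 + 30 x + 30 (mod 47) for (x, y) = (3, 24).
LHS: y^2 = 24^2 mod 47 = 12
RHS: x^3 + 30 x + 30 = 3^3 + 30*3 + 30 mod 47 = 6
LHS != RHS

No, not on the curve


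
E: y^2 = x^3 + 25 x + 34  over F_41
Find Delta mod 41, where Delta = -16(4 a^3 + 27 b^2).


4 a^3 + 27 b^2 = 4*25^3 + 27*34^2 = 62500 + 31212 = 93712
Delta = -16 * (93712) = -1499392
Delta mod 41 = 19

Delta = 19 (mod 41)


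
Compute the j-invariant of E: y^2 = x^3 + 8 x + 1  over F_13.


Delta = -16(4 a^3 + 27 b^2) mod 13 = 2
-1728 * (4 a)^3 = -1728 * (4*8)^3 mod 13 = 8
j = 8 * 2^(-1) mod 13 = 4

j = 4 (mod 13)


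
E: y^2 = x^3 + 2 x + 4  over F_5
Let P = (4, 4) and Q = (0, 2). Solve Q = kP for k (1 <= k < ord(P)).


Enumerate multiples of P until we hit Q = (0, 2):
  1P = (4, 4)
  2P = (2, 1)
  3P = (0, 2)
Match found at i = 3.

k = 3


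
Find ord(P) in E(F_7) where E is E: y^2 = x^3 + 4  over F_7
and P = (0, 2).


Compute successive multiples of P until we hit O:
  1P = (0, 2)
  2P = (0, 5)
  3P = O

ord(P) = 3


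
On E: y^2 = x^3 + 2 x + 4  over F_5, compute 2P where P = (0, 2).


Doubling: s = (3 x1^2 + a) / (2 y1)
s = (3*0^2 + 2) / (2*2) mod 5 = 3
x3 = s^2 - 2 x1 mod 5 = 3^2 - 2*0 = 4
y3 = s (x1 - x3) - y1 mod 5 = 3 * (0 - 4) - 2 = 1

2P = (4, 1)


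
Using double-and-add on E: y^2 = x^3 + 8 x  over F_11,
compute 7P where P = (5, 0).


k = 7 = 111_2 (binary, LSB first: 111)
Double-and-add from P = (5, 0):
  bit 0 = 1: acc = O + (5, 0) = (5, 0)
  bit 1 = 1: acc = (5, 0) + O = (5, 0)
  bit 2 = 1: acc = (5, 0) + O = (5, 0)

7P = (5, 0)


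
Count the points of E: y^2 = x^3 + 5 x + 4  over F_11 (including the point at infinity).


For each x in F_11, count y with y^2 = x^3 + 5 x + 4 mod 11:
  x = 0: RHS = 4, y in [2, 9]  -> 2 point(s)
  x = 2: RHS = 0, y in [0]  -> 1 point(s)
  x = 4: RHS = 0, y in [0]  -> 1 point(s)
  x = 5: RHS = 0, y in [0]  -> 1 point(s)
  x = 10: RHS = 9, y in [3, 8]  -> 2 point(s)
Affine points: 7. Add the point at infinity: total = 8.

#E(F_11) = 8


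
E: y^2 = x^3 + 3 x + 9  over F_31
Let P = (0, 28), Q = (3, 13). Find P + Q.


P != Q, so use the chord formula.
s = (y2 - y1) / (x2 - x1) = (16) / (3) mod 31 = 26
x3 = s^2 - x1 - x2 mod 31 = 26^2 - 0 - 3 = 22
y3 = s (x1 - x3) - y1 mod 31 = 26 * (0 - 22) - 28 = 20

P + Q = (22, 20)


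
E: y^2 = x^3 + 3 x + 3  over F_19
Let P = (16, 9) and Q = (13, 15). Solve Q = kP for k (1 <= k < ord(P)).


Enumerate multiples of P until we hit Q = (13, 15):
  1P = (16, 9)
  2P = (13, 15)
Match found at i = 2.

k = 2


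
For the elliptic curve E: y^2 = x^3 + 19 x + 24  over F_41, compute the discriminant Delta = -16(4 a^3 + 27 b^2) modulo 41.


4 a^3 + 27 b^2 = 4*19^3 + 27*24^2 = 27436 + 15552 = 42988
Delta = -16 * (42988) = -687808
Delta mod 41 = 8

Delta = 8 (mod 41)


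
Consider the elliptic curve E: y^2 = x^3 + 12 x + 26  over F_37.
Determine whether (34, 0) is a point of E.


Check whether y^2 = x^3 + 12 x + 26 (mod 37) for (x, y) = (34, 0).
LHS: y^2 = 0^2 mod 37 = 0
RHS: x^3 + 12 x + 26 = 34^3 + 12*34 + 26 mod 37 = 0
LHS = RHS

Yes, on the curve


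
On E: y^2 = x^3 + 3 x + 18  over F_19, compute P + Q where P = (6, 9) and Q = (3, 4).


P != Q, so use the chord formula.
s = (y2 - y1) / (x2 - x1) = (14) / (16) mod 19 = 8
x3 = s^2 - x1 - x2 mod 19 = 8^2 - 6 - 3 = 17
y3 = s (x1 - x3) - y1 mod 19 = 8 * (6 - 17) - 9 = 17

P + Q = (17, 17)


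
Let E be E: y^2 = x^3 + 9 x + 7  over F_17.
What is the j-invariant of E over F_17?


Delta = -16(4 a^3 + 27 b^2) mod 17 = 6
-1728 * (4 a)^3 = -1728 * (4*9)^3 mod 17 = 14
j = 14 * 6^(-1) mod 17 = 8

j = 8 (mod 17)


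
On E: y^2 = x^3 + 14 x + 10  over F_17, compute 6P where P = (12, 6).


k = 6 = 110_2 (binary, LSB first: 011)
Double-and-add from P = (12, 6):
  bit 0 = 0: acc unchanged = O
  bit 1 = 1: acc = O + (12, 11) = (12, 11)
  bit 2 = 1: acc = (12, 11) + (12, 6) = O

6P = O


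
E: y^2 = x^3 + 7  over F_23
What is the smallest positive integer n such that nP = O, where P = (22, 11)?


Compute successive multiples of P until we hit O:
  1P = (22, 11)
  2P = (11, 2)
  3P = (15, 1)
  4P = (4, 18)
  5P = (10, 15)
  6P = (9, 0)
  7P = (10, 8)
  8P = (4, 5)
  ... (continuing to 12P)
  12P = O

ord(P) = 12


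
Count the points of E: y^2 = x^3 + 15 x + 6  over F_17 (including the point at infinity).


For each x in F_17, count y with y^2 = x^3 + 15 x + 6 mod 17:
  x = 5: RHS = 2, y in [6, 11]  -> 2 point(s)
  x = 8: RHS = 9, y in [3, 14]  -> 2 point(s)
  x = 10: RHS = 0, y in [0]  -> 1 point(s)
  x = 13: RHS = 1, y in [1, 16]  -> 2 point(s)
  x = 14: RHS = 2, y in [6, 11]  -> 2 point(s)
  x = 15: RHS = 2, y in [6, 11]  -> 2 point(s)
Affine points: 11. Add the point at infinity: total = 12.

#E(F_17) = 12


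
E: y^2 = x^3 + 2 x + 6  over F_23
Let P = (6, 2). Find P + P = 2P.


Doubling: s = (3 x1^2 + a) / (2 y1)
s = (3*6^2 + 2) / (2*2) mod 23 = 16
x3 = s^2 - 2 x1 mod 23 = 16^2 - 2*6 = 14
y3 = s (x1 - x3) - y1 mod 23 = 16 * (6 - 14) - 2 = 8

2P = (14, 8)


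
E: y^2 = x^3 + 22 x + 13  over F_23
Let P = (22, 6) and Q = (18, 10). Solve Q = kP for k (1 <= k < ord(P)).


Enumerate multiples of P until we hit Q = (18, 10):
  1P = (22, 6)
  2P = (18, 10)
Match found at i = 2.

k = 2


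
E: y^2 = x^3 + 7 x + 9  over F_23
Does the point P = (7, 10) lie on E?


Check whether y^2 = x^3 + 7 x + 9 (mod 23) for (x, y) = (7, 10).
LHS: y^2 = 10^2 mod 23 = 8
RHS: x^3 + 7 x + 9 = 7^3 + 7*7 + 9 mod 23 = 10
LHS != RHS

No, not on the curve


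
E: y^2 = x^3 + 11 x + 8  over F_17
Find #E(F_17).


For each x in F_17, count y with y^2 = x^3 + 11 x + 8 mod 17:
  x = 0: RHS = 8, y in [5, 12]  -> 2 point(s)
  x = 2: RHS = 4, y in [2, 15]  -> 2 point(s)
  x = 3: RHS = 0, y in [0]  -> 1 point(s)
  x = 5: RHS = 1, y in [1, 16]  -> 2 point(s)
  x = 6: RHS = 1, y in [1, 16]  -> 2 point(s)
  x = 8: RHS = 13, y in [8, 9]  -> 2 point(s)
  x = 10: RHS = 13, y in [8, 9]  -> 2 point(s)
  x = 11: RHS = 15, y in [7, 10]  -> 2 point(s)
  x = 12: RHS = 15, y in [7, 10]  -> 2 point(s)
  x = 13: RHS = 2, y in [6, 11]  -> 2 point(s)
  x = 14: RHS = 16, y in [4, 13]  -> 2 point(s)
  x = 16: RHS = 13, y in [8, 9]  -> 2 point(s)
Affine points: 23. Add the point at infinity: total = 24.

#E(F_17) = 24


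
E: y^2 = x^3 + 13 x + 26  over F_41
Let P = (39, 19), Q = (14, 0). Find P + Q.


P != Q, so use the chord formula.
s = (y2 - y1) / (x2 - x1) = (22) / (16) mod 41 = 27
x3 = s^2 - x1 - x2 mod 41 = 27^2 - 39 - 14 = 20
y3 = s (x1 - x3) - y1 mod 41 = 27 * (39 - 20) - 19 = 2

P + Q = (20, 2)


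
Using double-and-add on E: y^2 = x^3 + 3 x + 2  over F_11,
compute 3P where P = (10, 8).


k = 3 = 11_2 (binary, LSB first: 11)
Double-and-add from P = (10, 8):
  bit 0 = 1: acc = O + (10, 8) = (10, 8)
  bit 1 = 1: acc = (10, 8) + (3, 7) = (7, 5)

3P = (7, 5)


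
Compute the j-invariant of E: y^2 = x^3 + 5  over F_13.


Delta = -16(4 a^3 + 27 b^2) mod 13 = 3
-1728 * (4 a)^3 = -1728 * (4*0)^3 mod 13 = 0
j = 0 * 3^(-1) mod 13 = 0

j = 0 (mod 13)


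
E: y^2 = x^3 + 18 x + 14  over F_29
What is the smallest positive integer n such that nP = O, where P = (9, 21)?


Compute successive multiples of P until we hit O:
  1P = (9, 21)
  2P = (11, 8)
  3P = (15, 18)
  4P = (27, 17)
  5P = (2, 0)
  6P = (27, 12)
  7P = (15, 11)
  8P = (11, 21)
  ... (continuing to 10P)
  10P = O

ord(P) = 10


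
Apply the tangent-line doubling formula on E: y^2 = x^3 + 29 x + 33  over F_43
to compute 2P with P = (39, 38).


Doubling: s = (3 x1^2 + a) / (2 y1)
s = (3*39^2 + 29) / (2*38) mod 43 = 31
x3 = s^2 - 2 x1 mod 43 = 31^2 - 2*39 = 23
y3 = s (x1 - x3) - y1 mod 43 = 31 * (39 - 23) - 38 = 28

2P = (23, 28)


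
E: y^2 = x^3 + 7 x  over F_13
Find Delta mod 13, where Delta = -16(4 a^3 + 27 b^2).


4 a^3 + 27 b^2 = 4*7^3 + 27*0^2 = 1372 + 0 = 1372
Delta = -16 * (1372) = -21952
Delta mod 13 = 5

Delta = 5 (mod 13)


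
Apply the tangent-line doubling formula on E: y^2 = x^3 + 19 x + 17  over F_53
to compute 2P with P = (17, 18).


Doubling: s = (3 x1^2 + a) / (2 y1)
s = (3*17^2 + 19) / (2*18) mod 53 = 4
x3 = s^2 - 2 x1 mod 53 = 4^2 - 2*17 = 35
y3 = s (x1 - x3) - y1 mod 53 = 4 * (17 - 35) - 18 = 16

2P = (35, 16)


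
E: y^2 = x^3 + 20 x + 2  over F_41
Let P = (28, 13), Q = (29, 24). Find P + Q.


P != Q, so use the chord formula.
s = (y2 - y1) / (x2 - x1) = (11) / (1) mod 41 = 11
x3 = s^2 - x1 - x2 mod 41 = 11^2 - 28 - 29 = 23
y3 = s (x1 - x3) - y1 mod 41 = 11 * (28 - 23) - 13 = 1

P + Q = (23, 1)


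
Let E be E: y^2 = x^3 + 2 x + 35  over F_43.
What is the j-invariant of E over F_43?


Delta = -16(4 a^3 + 27 b^2) mod 43 = 5
-1728 * (4 a)^3 = -1728 * (4*2)^3 mod 43 = 32
j = 32 * 5^(-1) mod 43 = 15

j = 15 (mod 43)


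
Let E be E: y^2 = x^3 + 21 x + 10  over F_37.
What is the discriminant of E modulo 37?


4 a^3 + 27 b^2 = 4*21^3 + 27*10^2 = 37044 + 2700 = 39744
Delta = -16 * (39744) = -635904
Delta mod 37 = 15

Delta = 15 (mod 37)


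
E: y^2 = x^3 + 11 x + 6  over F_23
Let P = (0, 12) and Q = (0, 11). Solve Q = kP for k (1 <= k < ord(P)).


Enumerate multiples of P until we hit Q = (0, 11):
  1P = (0, 12)
  2P = (6, 14)
  3P = (12, 7)
  4P = (19, 17)
  5P = (7, 14)
  6P = (2, 17)
  7P = (10, 9)
  8P = (17, 0)
  9P = (10, 14)
  10P = (2, 6)
  11P = (7, 9)
  12P = (19, 6)
  13P = (12, 16)
  14P = (6, 9)
  15P = (0, 11)
Match found at i = 15.

k = 15


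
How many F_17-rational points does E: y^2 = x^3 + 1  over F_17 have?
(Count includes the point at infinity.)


For each x in F_17, count y with y^2 = x^3 + 0 x + 1 mod 17:
  x = 0: RHS = 1, y in [1, 16]  -> 2 point(s)
  x = 1: RHS = 2, y in [6, 11]  -> 2 point(s)
  x = 2: RHS = 9, y in [3, 14]  -> 2 point(s)
  x = 6: RHS = 13, y in [8, 9]  -> 2 point(s)
  x = 7: RHS = 4, y in [2, 15]  -> 2 point(s)
  x = 9: RHS = 16, y in [4, 13]  -> 2 point(s)
  x = 10: RHS = 15, y in [7, 10]  -> 2 point(s)
  x = 14: RHS = 8, y in [5, 12]  -> 2 point(s)
  x = 16: RHS = 0, y in [0]  -> 1 point(s)
Affine points: 17. Add the point at infinity: total = 18.

#E(F_17) = 18


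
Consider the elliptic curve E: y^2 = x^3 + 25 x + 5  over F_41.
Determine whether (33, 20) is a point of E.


Check whether y^2 = x^3 + 25 x + 5 (mod 41) for (x, y) = (33, 20).
LHS: y^2 = 20^2 mod 41 = 31
RHS: x^3 + 25 x + 5 = 33^3 + 25*33 + 5 mod 41 = 31
LHS = RHS

Yes, on the curve


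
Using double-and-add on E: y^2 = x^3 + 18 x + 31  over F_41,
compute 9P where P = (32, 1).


k = 9 = 1001_2 (binary, LSB first: 1001)
Double-and-add from P = (32, 1):
  bit 0 = 1: acc = O + (32, 1) = (32, 1)
  bit 1 = 0: acc unchanged = (32, 1)
  bit 2 = 0: acc unchanged = (32, 1)
  bit 3 = 1: acc = (32, 1) + (1, 38) = (18, 18)

9P = (18, 18)


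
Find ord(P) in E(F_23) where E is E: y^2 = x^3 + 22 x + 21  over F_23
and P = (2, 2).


Compute successive multiples of P until we hit O:
  1P = (2, 2)
  2P = (5, 7)
  3P = (6, 22)
  4P = (17, 15)
  5P = (7, 9)
  6P = (4, 9)
  7P = (12, 9)
  8P = (18, 19)
  ... (continuing to 18P)
  18P = O

ord(P) = 18


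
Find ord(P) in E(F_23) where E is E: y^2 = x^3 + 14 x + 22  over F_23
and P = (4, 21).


Compute successive multiples of P until we hit O:
  1P = (4, 21)
  2P = (8, 18)
  3P = (13, 3)
  4P = (10, 14)
  5P = (11, 14)
  6P = (9, 7)
  7P = (16, 8)
  8P = (12, 3)
  ... (continuing to 26P)
  26P = O

ord(P) = 26


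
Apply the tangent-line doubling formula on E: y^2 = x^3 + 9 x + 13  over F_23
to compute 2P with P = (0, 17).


Doubling: s = (3 x1^2 + a) / (2 y1)
s = (3*0^2 + 9) / (2*17) mod 23 = 5
x3 = s^2 - 2 x1 mod 23 = 5^2 - 2*0 = 2
y3 = s (x1 - x3) - y1 mod 23 = 5 * (0 - 2) - 17 = 19

2P = (2, 19)


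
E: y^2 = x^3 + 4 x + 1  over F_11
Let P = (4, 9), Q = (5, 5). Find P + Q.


P != Q, so use the chord formula.
s = (y2 - y1) / (x2 - x1) = (7) / (1) mod 11 = 7
x3 = s^2 - x1 - x2 mod 11 = 7^2 - 4 - 5 = 7
y3 = s (x1 - x3) - y1 mod 11 = 7 * (4 - 7) - 9 = 3

P + Q = (7, 3)


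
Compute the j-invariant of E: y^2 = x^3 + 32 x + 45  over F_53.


Delta = -16(4 a^3 + 27 b^2) mod 53 = 23
-1728 * (4 a)^3 = -1728 * (4*32)^3 mod 53 = 1
j = 1 * 23^(-1) mod 53 = 30

j = 30 (mod 53)


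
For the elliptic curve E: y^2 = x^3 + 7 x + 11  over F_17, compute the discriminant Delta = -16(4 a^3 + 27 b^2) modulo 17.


4 a^3 + 27 b^2 = 4*7^3 + 27*11^2 = 1372 + 3267 = 4639
Delta = -16 * (4639) = -74224
Delta mod 17 = 15

Delta = 15 (mod 17)


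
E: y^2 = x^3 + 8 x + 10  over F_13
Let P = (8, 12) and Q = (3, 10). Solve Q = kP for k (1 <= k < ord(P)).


Enumerate multiples of P until we hit Q = (3, 10):
  1P = (8, 12)
  2P = (0, 7)
  3P = (6, 12)
  4P = (12, 1)
  5P = (3, 10)
Match found at i = 5.

k = 5


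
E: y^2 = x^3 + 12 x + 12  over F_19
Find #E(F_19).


For each x in F_19, count y with y^2 = x^3 + 12 x + 12 mod 19:
  x = 1: RHS = 6, y in [5, 14]  -> 2 point(s)
  x = 2: RHS = 6, y in [5, 14]  -> 2 point(s)
  x = 5: RHS = 7, y in [8, 11]  -> 2 point(s)
  x = 10: RHS = 11, y in [7, 12]  -> 2 point(s)
  x = 13: RHS = 9, y in [3, 16]  -> 2 point(s)
  x = 14: RHS = 17, y in [6, 13]  -> 2 point(s)
  x = 16: RHS = 6, y in [5, 14]  -> 2 point(s)
Affine points: 14. Add the point at infinity: total = 15.

#E(F_19) = 15


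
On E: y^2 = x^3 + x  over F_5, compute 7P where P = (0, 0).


k = 7 = 111_2 (binary, LSB first: 111)
Double-and-add from P = (0, 0):
  bit 0 = 1: acc = O + (0, 0) = (0, 0)
  bit 1 = 1: acc = (0, 0) + O = (0, 0)
  bit 2 = 1: acc = (0, 0) + O = (0, 0)

7P = (0, 0)


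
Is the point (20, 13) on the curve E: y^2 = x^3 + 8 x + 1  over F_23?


Check whether y^2 = x^3 + 8 x + 1 (mod 23) for (x, y) = (20, 13).
LHS: y^2 = 13^2 mod 23 = 8
RHS: x^3 + 8 x + 1 = 20^3 + 8*20 + 1 mod 23 = 19
LHS != RHS

No, not on the curve


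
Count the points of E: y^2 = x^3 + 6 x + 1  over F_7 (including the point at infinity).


For each x in F_7, count y with y^2 = x^3 + 6 x + 1 mod 7:
  x = 0: RHS = 1, y in [1, 6]  -> 2 point(s)
  x = 1: RHS = 1, y in [1, 6]  -> 2 point(s)
  x = 2: RHS = 0, y in [0]  -> 1 point(s)
  x = 3: RHS = 4, y in [2, 5]  -> 2 point(s)
  x = 5: RHS = 2, y in [3, 4]  -> 2 point(s)
  x = 6: RHS = 1, y in [1, 6]  -> 2 point(s)
Affine points: 11. Add the point at infinity: total = 12.

#E(F_7) = 12


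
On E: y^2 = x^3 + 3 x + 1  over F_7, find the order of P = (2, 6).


Compute successive multiples of P until we hit O:
  1P = (2, 6)
  2P = (5, 6)
  3P = (0, 1)
  4P = (6, 5)
  5P = (3, 3)
  6P = (4, 0)
  7P = (3, 4)
  8P = (6, 2)
  ... (continuing to 12P)
  12P = O

ord(P) = 12


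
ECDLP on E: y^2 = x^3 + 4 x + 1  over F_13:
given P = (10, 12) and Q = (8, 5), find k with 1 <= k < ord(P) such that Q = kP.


Enumerate multiples of P until we hit Q = (8, 5):
  1P = (10, 12)
  2P = (9, 5)
  3P = (4, 4)
  4P = (8, 8)
  5P = (12, 10)
  6P = (5, 9)
  7P = (2, 11)
  8P = (0, 12)
  9P = (3, 1)
  10P = (3, 12)
  11P = (0, 1)
  12P = (2, 2)
  13P = (5, 4)
  14P = (12, 3)
  15P = (8, 5)
Match found at i = 15.

k = 15


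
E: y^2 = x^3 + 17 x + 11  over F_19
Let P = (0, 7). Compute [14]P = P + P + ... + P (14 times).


k = 14 = 1110_2 (binary, LSB first: 0111)
Double-and-add from P = (0, 7):
  bit 0 = 0: acc unchanged = O
  bit 1 = 1: acc = O + (7, 13) = (7, 13)
  bit 2 = 1: acc = (7, 13) + (6, 5) = (13, 15)
  bit 3 = 1: acc = (13, 15) + (16, 3) = (6, 14)

14P = (6, 14)


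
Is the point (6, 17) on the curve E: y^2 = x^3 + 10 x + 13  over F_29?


Check whether y^2 = x^3 + 10 x + 13 (mod 29) for (x, y) = (6, 17).
LHS: y^2 = 17^2 mod 29 = 28
RHS: x^3 + 10 x + 13 = 6^3 + 10*6 + 13 mod 29 = 28
LHS = RHS

Yes, on the curve


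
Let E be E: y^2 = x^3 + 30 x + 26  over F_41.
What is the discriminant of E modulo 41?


4 a^3 + 27 b^2 = 4*30^3 + 27*26^2 = 108000 + 18252 = 126252
Delta = -16 * (126252) = -2020032
Delta mod 41 = 38

Delta = 38 (mod 41)


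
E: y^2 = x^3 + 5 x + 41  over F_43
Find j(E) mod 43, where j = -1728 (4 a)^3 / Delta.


Delta = -16(4 a^3 + 27 b^2) mod 43 = 33
-1728 * (4 a)^3 = -1728 * (4*5)^3 mod 43 = 27
j = 27 * 33^(-1) mod 43 = 36

j = 36 (mod 43)


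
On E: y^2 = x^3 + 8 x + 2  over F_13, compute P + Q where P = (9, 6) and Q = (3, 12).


P != Q, so use the chord formula.
s = (y2 - y1) / (x2 - x1) = (6) / (7) mod 13 = 12
x3 = s^2 - x1 - x2 mod 13 = 12^2 - 9 - 3 = 2
y3 = s (x1 - x3) - y1 mod 13 = 12 * (9 - 2) - 6 = 0

P + Q = (2, 0)


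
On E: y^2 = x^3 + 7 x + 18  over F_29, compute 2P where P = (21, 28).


Doubling: s = (3 x1^2 + a) / (2 y1)
s = (3*21^2 + 7) / (2*28) mod 29 = 2
x3 = s^2 - 2 x1 mod 29 = 2^2 - 2*21 = 20
y3 = s (x1 - x3) - y1 mod 29 = 2 * (21 - 20) - 28 = 3

2P = (20, 3)


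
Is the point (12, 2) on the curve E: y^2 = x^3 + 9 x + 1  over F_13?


Check whether y^2 = x^3 + 9 x + 1 (mod 13) for (x, y) = (12, 2).
LHS: y^2 = 2^2 mod 13 = 4
RHS: x^3 + 9 x + 1 = 12^3 + 9*12 + 1 mod 13 = 4
LHS = RHS

Yes, on the curve


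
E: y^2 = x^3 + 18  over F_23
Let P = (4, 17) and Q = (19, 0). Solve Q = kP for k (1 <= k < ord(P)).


Enumerate multiples of P until we hit Q = (19, 0):
  1P = (4, 17)
  2P = (8, 22)
  3P = (14, 5)
  4P = (0, 15)
  5P = (2, 7)
  6P = (19, 0)
Match found at i = 6.

k = 6


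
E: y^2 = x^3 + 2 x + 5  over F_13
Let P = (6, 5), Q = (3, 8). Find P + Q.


P != Q, so use the chord formula.
s = (y2 - y1) / (x2 - x1) = (3) / (10) mod 13 = 12
x3 = s^2 - x1 - x2 mod 13 = 12^2 - 6 - 3 = 5
y3 = s (x1 - x3) - y1 mod 13 = 12 * (6 - 5) - 5 = 7

P + Q = (5, 7)


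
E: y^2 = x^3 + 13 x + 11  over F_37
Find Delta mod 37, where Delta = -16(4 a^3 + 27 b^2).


4 a^3 + 27 b^2 = 4*13^3 + 27*11^2 = 8788 + 3267 = 12055
Delta = -16 * (12055) = -192880
Delta mod 37 = 1

Delta = 1 (mod 37)


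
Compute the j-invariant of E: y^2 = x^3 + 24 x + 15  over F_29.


Delta = -16(4 a^3 + 27 b^2) mod 29 = 4
-1728 * (4 a)^3 = -1728 * (4*24)^3 mod 29 = 19
j = 19 * 4^(-1) mod 29 = 12

j = 12 (mod 29)


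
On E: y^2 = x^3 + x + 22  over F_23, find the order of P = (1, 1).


Compute successive multiples of P until we hit O:
  1P = (1, 1)
  2P = (2, 20)
  3P = (13, 1)
  4P = (9, 22)
  5P = (3, 11)
  6P = (21, 14)
  7P = (7, 2)
  8P = (8, 17)
  ... (continuing to 20P)
  20P = O

ord(P) = 20


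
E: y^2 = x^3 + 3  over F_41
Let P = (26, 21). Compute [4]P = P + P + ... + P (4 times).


k = 4 = 100_2 (binary, LSB first: 001)
Double-and-add from P = (26, 21):
  bit 0 = 0: acc unchanged = O
  bit 1 = 0: acc unchanged = O
  bit 2 = 1: acc = O + (22, 27) = (22, 27)

4P = (22, 27)


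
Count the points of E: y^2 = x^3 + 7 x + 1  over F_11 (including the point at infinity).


For each x in F_11, count y with y^2 = x^3 + 7 x + 1 mod 11:
  x = 0: RHS = 1, y in [1, 10]  -> 2 point(s)
  x = 1: RHS = 9, y in [3, 8]  -> 2 point(s)
  x = 2: RHS = 1, y in [1, 10]  -> 2 point(s)
  x = 3: RHS = 5, y in [4, 7]  -> 2 point(s)
  x = 4: RHS = 5, y in [4, 7]  -> 2 point(s)
  x = 9: RHS = 1, y in [1, 10]  -> 2 point(s)
  x = 10: RHS = 4, y in [2, 9]  -> 2 point(s)
Affine points: 14. Add the point at infinity: total = 15.

#E(F_11) = 15


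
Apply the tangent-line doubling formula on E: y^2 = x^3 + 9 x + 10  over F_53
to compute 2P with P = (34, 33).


Doubling: s = (3 x1^2 + a) / (2 y1)
s = (3*34^2 + 9) / (2*33) mod 53 = 31
x3 = s^2 - 2 x1 mod 53 = 31^2 - 2*34 = 45
y3 = s (x1 - x3) - y1 mod 53 = 31 * (34 - 45) - 33 = 50

2P = (45, 50)


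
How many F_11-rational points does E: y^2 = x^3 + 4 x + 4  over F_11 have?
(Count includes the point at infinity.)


For each x in F_11, count y with y^2 = x^3 + 4 x + 4 mod 11:
  x = 0: RHS = 4, y in [2, 9]  -> 2 point(s)
  x = 1: RHS = 9, y in [3, 8]  -> 2 point(s)
  x = 2: RHS = 9, y in [3, 8]  -> 2 point(s)
  x = 7: RHS = 1, y in [1, 10]  -> 2 point(s)
  x = 8: RHS = 9, y in [3, 8]  -> 2 point(s)
Affine points: 10. Add the point at infinity: total = 11.

#E(F_11) = 11


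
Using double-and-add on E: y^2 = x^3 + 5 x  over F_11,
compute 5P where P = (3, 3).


k = 5 = 101_2 (binary, LSB first: 101)
Double-and-add from P = (3, 3):
  bit 0 = 1: acc = O + (3, 3) = (3, 3)
  bit 1 = 0: acc unchanged = (3, 3)
  bit 2 = 1: acc = (3, 3) + (9, 2) = (3, 8)

5P = (3, 8)


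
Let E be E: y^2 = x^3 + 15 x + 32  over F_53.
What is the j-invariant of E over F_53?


Delta = -16(4 a^3 + 27 b^2) mod 53 = 51
-1728 * (4 a)^3 = -1728 * (4*15)^3 mod 53 = 48
j = 48 * 51^(-1) mod 53 = 29

j = 29 (mod 53)


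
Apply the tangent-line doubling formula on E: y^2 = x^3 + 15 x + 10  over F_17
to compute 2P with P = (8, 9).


Doubling: s = (3 x1^2 + a) / (2 y1)
s = (3*8^2 + 15) / (2*9) mod 17 = 3
x3 = s^2 - 2 x1 mod 17 = 3^2 - 2*8 = 10
y3 = s (x1 - x3) - y1 mod 17 = 3 * (8 - 10) - 9 = 2

2P = (10, 2)


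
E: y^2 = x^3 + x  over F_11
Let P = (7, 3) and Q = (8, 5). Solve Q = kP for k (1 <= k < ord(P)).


Enumerate multiples of P until we hit Q = (8, 5):
  1P = (7, 3)
  2P = (9, 10)
  3P = (10, 3)
  4P = (5, 8)
  5P = (8, 5)
Match found at i = 5.

k = 5


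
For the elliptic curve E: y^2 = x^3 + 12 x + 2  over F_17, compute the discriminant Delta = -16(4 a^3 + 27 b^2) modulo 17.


4 a^3 + 27 b^2 = 4*12^3 + 27*2^2 = 6912 + 108 = 7020
Delta = -16 * (7020) = -112320
Delta mod 17 = 16

Delta = 16 (mod 17)


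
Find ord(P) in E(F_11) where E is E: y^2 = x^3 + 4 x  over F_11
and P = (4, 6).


Compute successive multiples of P until we hit O:
  1P = (4, 6)
  2P = (1, 7)
  3P = (0, 0)
  4P = (1, 4)
  5P = (4, 5)
  6P = O

ord(P) = 6


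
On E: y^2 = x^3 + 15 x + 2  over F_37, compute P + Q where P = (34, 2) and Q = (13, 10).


P != Q, so use the chord formula.
s = (y2 - y1) / (x2 - x1) = (8) / (16) mod 37 = 19
x3 = s^2 - x1 - x2 mod 37 = 19^2 - 34 - 13 = 18
y3 = s (x1 - x3) - y1 mod 37 = 19 * (34 - 18) - 2 = 6

P + Q = (18, 6)


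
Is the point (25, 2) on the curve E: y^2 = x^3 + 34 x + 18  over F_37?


Check whether y^2 = x^3 + 34 x + 18 (mod 37) for (x, y) = (25, 2).
LHS: y^2 = 2^2 mod 37 = 4
RHS: x^3 + 34 x + 18 = 25^3 + 34*25 + 18 mod 37 = 28
LHS != RHS

No, not on the curve


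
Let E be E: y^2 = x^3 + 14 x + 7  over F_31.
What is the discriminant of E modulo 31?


4 a^3 + 27 b^2 = 4*14^3 + 27*7^2 = 10976 + 1323 = 12299
Delta = -16 * (12299) = -196784
Delta mod 31 = 4

Delta = 4 (mod 31)


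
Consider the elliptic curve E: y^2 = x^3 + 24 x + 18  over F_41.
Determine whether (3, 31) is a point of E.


Check whether y^2 = x^3 + 24 x + 18 (mod 41) for (x, y) = (3, 31).
LHS: y^2 = 31^2 mod 41 = 18
RHS: x^3 + 24 x + 18 = 3^3 + 24*3 + 18 mod 41 = 35
LHS != RHS

No, not on the curve


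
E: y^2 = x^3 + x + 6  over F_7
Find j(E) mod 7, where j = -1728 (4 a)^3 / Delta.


Delta = -16(4 a^3 + 27 b^2) mod 7 = 1
-1728 * (4 a)^3 = -1728 * (4*1)^3 mod 7 = 1
j = 1 * 1^(-1) mod 7 = 1

j = 1 (mod 7)


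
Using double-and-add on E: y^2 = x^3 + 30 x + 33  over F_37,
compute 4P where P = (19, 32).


k = 4 = 100_2 (binary, LSB first: 001)
Double-and-add from P = (19, 32):
  bit 0 = 0: acc unchanged = O
  bit 1 = 0: acc unchanged = O
  bit 2 = 1: acc = O + (33, 16) = (33, 16)

4P = (33, 16)


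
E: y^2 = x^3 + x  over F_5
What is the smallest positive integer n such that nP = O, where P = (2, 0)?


Compute successive multiples of P until we hit O:
  1P = (2, 0)
  2P = O

ord(P) = 2


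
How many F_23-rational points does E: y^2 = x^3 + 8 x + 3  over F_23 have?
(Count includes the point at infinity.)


For each x in F_23, count y with y^2 = x^3 + 8 x + 3 mod 23:
  x = 0: RHS = 3, y in [7, 16]  -> 2 point(s)
  x = 1: RHS = 12, y in [9, 14]  -> 2 point(s)
  x = 2: RHS = 4, y in [2, 21]  -> 2 point(s)
  x = 3: RHS = 8, y in [10, 13]  -> 2 point(s)
  x = 8: RHS = 4, y in [2, 21]  -> 2 point(s)
  x = 10: RHS = 2, y in [5, 18]  -> 2 point(s)
  x = 13: RHS = 4, y in [2, 21]  -> 2 point(s)
  x = 15: RHS = 2, y in [5, 18]  -> 2 point(s)
  x = 16: RHS = 18, y in [8, 15]  -> 2 point(s)
  x = 21: RHS = 2, y in [5, 18]  -> 2 point(s)
Affine points: 20. Add the point at infinity: total = 21.

#E(F_23) = 21


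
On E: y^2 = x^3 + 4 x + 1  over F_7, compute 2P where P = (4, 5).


Doubling: s = (3 x1^2 + a) / (2 y1)
s = (3*4^2 + 4) / (2*5) mod 7 = 1
x3 = s^2 - 2 x1 mod 7 = 1^2 - 2*4 = 0
y3 = s (x1 - x3) - y1 mod 7 = 1 * (4 - 0) - 5 = 6

2P = (0, 6)


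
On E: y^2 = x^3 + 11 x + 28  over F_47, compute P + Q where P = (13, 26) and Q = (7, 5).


P != Q, so use the chord formula.
s = (y2 - y1) / (x2 - x1) = (26) / (41) mod 47 = 27
x3 = s^2 - x1 - x2 mod 47 = 27^2 - 13 - 7 = 4
y3 = s (x1 - x3) - y1 mod 47 = 27 * (13 - 4) - 26 = 29

P + Q = (4, 29)


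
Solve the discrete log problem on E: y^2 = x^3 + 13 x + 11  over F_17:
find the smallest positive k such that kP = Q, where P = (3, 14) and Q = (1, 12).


Enumerate multiples of P until we hit Q = (1, 12):
  1P = (3, 14)
  2P = (12, 12)
  3P = (1, 12)
Match found at i = 3.

k = 3


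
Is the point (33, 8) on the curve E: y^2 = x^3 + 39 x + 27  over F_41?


Check whether y^2 = x^3 + 39 x + 27 (mod 41) for (x, y) = (33, 8).
LHS: y^2 = 8^2 mod 41 = 23
RHS: x^3 + 39 x + 27 = 33^3 + 39*33 + 27 mod 41 = 23
LHS = RHS

Yes, on the curve


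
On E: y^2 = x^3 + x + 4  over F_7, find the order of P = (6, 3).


Compute successive multiples of P until we hit O:
  1P = (6, 3)
  2P = (4, 3)
  3P = (4, 4)
  4P = (6, 4)
  5P = O

ord(P) = 5


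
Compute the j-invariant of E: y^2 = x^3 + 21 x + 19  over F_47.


Delta = -16(4 a^3 + 27 b^2) mod 47 = 7
-1728 * (4 a)^3 = -1728 * (4*21)^3 mod 47 = 45
j = 45 * 7^(-1) mod 47 = 40

j = 40 (mod 47)


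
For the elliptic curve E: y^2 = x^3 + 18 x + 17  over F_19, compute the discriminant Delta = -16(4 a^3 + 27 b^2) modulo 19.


4 a^3 + 27 b^2 = 4*18^3 + 27*17^2 = 23328 + 7803 = 31131
Delta = -16 * (31131) = -498096
Delta mod 19 = 8

Delta = 8 (mod 19)


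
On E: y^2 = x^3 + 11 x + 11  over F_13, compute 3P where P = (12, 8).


k = 3 = 11_2 (binary, LSB first: 11)
Double-and-add from P = (12, 8):
  bit 0 = 1: acc = O + (12, 8) = (12, 8)
  bit 1 = 1: acc = (12, 8) + (5, 3) = (5, 10)

3P = (5, 10)


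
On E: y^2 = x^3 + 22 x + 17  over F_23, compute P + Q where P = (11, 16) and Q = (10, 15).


P != Q, so use the chord formula.
s = (y2 - y1) / (x2 - x1) = (22) / (22) mod 23 = 1
x3 = s^2 - x1 - x2 mod 23 = 1^2 - 11 - 10 = 3
y3 = s (x1 - x3) - y1 mod 23 = 1 * (11 - 3) - 16 = 15

P + Q = (3, 15)


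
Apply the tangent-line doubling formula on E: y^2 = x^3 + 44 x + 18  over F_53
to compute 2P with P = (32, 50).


Doubling: s = (3 x1^2 + a) / (2 y1)
s = (3*32^2 + 44) / (2*50) mod 53 = 46
x3 = s^2 - 2 x1 mod 53 = 46^2 - 2*32 = 38
y3 = s (x1 - x3) - y1 mod 53 = 46 * (32 - 38) - 50 = 45

2P = (38, 45)


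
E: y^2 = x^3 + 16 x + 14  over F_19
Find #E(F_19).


For each x in F_19, count y with y^2 = x^3 + 16 x + 14 mod 19:
  x = 2: RHS = 16, y in [4, 15]  -> 2 point(s)
  x = 4: RHS = 9, y in [3, 16]  -> 2 point(s)
  x = 11: RHS = 1, y in [1, 18]  -> 2 point(s)
  x = 13: RHS = 6, y in [5, 14]  -> 2 point(s)
  x = 15: RHS = 0, y in [0]  -> 1 point(s)
  x = 18: RHS = 16, y in [4, 15]  -> 2 point(s)
Affine points: 11. Add the point at infinity: total = 12.

#E(F_19) = 12


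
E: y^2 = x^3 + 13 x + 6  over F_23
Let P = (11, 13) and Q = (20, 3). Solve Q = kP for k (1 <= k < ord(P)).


Enumerate multiples of P until we hit Q = (20, 3):
  1P = (11, 13)
  2P = (3, 16)
  3P = (21, 8)
  4P = (20, 3)
Match found at i = 4.

k = 4


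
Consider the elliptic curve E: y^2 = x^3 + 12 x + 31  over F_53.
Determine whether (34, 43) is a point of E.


Check whether y^2 = x^3 + 12 x + 31 (mod 53) for (x, y) = (34, 43).
LHS: y^2 = 43^2 mod 53 = 47
RHS: x^3 + 12 x + 31 = 34^3 + 12*34 + 31 mod 53 = 46
LHS != RHS

No, not on the curve


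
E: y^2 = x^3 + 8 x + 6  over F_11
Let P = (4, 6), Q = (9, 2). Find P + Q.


P != Q, so use the chord formula.
s = (y2 - y1) / (x2 - x1) = (7) / (5) mod 11 = 8
x3 = s^2 - x1 - x2 mod 11 = 8^2 - 4 - 9 = 7
y3 = s (x1 - x3) - y1 mod 11 = 8 * (4 - 7) - 6 = 3

P + Q = (7, 3)


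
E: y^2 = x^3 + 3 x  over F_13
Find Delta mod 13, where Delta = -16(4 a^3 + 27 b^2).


4 a^3 + 27 b^2 = 4*3^3 + 27*0^2 = 108 + 0 = 108
Delta = -16 * (108) = -1728
Delta mod 13 = 1

Delta = 1 (mod 13)


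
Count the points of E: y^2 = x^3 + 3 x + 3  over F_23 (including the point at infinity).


For each x in F_23, count y with y^2 = x^3 + 3 x + 3 mod 23:
  x = 0: RHS = 3, y in [7, 16]  -> 2 point(s)
  x = 3: RHS = 16, y in [4, 19]  -> 2 point(s)
  x = 9: RHS = 0, y in [0]  -> 1 point(s)
  x = 13: RHS = 8, y in [10, 13]  -> 2 point(s)
  x = 14: RHS = 6, y in [11, 12]  -> 2 point(s)
  x = 18: RHS = 1, y in [1, 22]  -> 2 point(s)
  x = 20: RHS = 13, y in [6, 17]  -> 2 point(s)
  x = 21: RHS = 12, y in [9, 14]  -> 2 point(s)
Affine points: 15. Add the point at infinity: total = 16.

#E(F_23) = 16


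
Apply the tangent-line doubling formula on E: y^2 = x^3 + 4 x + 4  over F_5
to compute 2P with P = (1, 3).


Doubling: s = (3 x1^2 + a) / (2 y1)
s = (3*1^2 + 4) / (2*3) mod 5 = 2
x3 = s^2 - 2 x1 mod 5 = 2^2 - 2*1 = 2
y3 = s (x1 - x3) - y1 mod 5 = 2 * (1 - 2) - 3 = 0

2P = (2, 0)


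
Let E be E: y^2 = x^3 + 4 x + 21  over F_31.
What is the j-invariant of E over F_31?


Delta = -16(4 a^3 + 27 b^2) mod 31 = 10
-1728 * (4 a)^3 = -1728 * (4*4)^3 mod 31 = 1
j = 1 * 10^(-1) mod 31 = 28

j = 28 (mod 31)


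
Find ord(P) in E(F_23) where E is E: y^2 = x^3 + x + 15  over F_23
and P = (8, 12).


Compute successive multiples of P until we hit O:
  1P = (8, 12)
  2P = (19, 4)
  3P = (22, 17)
  4P = (20, 10)
  5P = (11, 0)
  6P = (20, 13)
  7P = (22, 6)
  8P = (19, 19)
  ... (continuing to 10P)
  10P = O

ord(P) = 10


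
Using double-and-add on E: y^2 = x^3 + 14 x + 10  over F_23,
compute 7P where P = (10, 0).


k = 7 = 111_2 (binary, LSB first: 111)
Double-and-add from P = (10, 0):
  bit 0 = 1: acc = O + (10, 0) = (10, 0)
  bit 1 = 1: acc = (10, 0) + O = (10, 0)
  bit 2 = 1: acc = (10, 0) + O = (10, 0)

7P = (10, 0)


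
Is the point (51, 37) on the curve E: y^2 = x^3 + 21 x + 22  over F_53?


Check whether y^2 = x^3 + 21 x + 22 (mod 53) for (x, y) = (51, 37).
LHS: y^2 = 37^2 mod 53 = 44
RHS: x^3 + 21 x + 22 = 51^3 + 21*51 + 22 mod 53 = 25
LHS != RHS

No, not on the curve


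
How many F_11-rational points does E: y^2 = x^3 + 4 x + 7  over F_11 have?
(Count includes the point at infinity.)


For each x in F_11, count y with y^2 = x^3 + 4 x + 7 mod 11:
  x = 1: RHS = 1, y in [1, 10]  -> 2 point(s)
  x = 2: RHS = 1, y in [1, 10]  -> 2 point(s)
  x = 5: RHS = 9, y in [3, 8]  -> 2 point(s)
  x = 6: RHS = 5, y in [4, 7]  -> 2 point(s)
  x = 7: RHS = 4, y in [2, 9]  -> 2 point(s)
  x = 8: RHS = 1, y in [1, 10]  -> 2 point(s)
Affine points: 12. Add the point at infinity: total = 13.

#E(F_11) = 13


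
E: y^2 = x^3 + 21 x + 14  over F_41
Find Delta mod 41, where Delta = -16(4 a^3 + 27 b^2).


4 a^3 + 27 b^2 = 4*21^3 + 27*14^2 = 37044 + 5292 = 42336
Delta = -16 * (42336) = -677376
Delta mod 41 = 26

Delta = 26 (mod 41)


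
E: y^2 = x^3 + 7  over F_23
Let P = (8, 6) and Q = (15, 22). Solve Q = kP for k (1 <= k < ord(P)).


Enumerate multiples of P until we hit Q = (15, 22):
  1P = (8, 6)
  2P = (10, 8)
  3P = (6, 19)
  4P = (11, 2)
  5P = (16, 20)
  6P = (15, 22)
Match found at i = 6.

k = 6


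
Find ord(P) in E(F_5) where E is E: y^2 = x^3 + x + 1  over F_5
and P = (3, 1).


Compute successive multiples of P until we hit O:
  1P = (3, 1)
  2P = (0, 1)
  3P = (2, 4)
  4P = (4, 2)
  5P = (4, 3)
  6P = (2, 1)
  7P = (0, 4)
  8P = (3, 4)
  ... (continuing to 9P)
  9P = O

ord(P) = 9
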